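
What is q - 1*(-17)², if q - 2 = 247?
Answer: -40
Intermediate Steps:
q = 249 (q = 2 + 247 = 249)
q - 1*(-17)² = 249 - 1*(-17)² = 249 - 1*289 = 249 - 289 = -40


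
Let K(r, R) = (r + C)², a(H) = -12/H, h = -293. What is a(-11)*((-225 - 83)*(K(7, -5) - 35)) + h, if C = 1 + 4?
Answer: -36917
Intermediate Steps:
C = 5
K(r, R) = (5 + r)² (K(r, R) = (r + 5)² = (5 + r)²)
a(-11)*((-225 - 83)*(K(7, -5) - 35)) + h = (-12/(-11))*((-225 - 83)*((5 + 7)² - 35)) - 293 = (-12*(-1/11))*(-308*(12² - 35)) - 293 = 12*(-308*(144 - 35))/11 - 293 = 12*(-308*109)/11 - 293 = (12/11)*(-33572) - 293 = -36624 - 293 = -36917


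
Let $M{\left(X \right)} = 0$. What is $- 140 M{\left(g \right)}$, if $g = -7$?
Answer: $0$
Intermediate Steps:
$- 140 M{\left(g \right)} = \left(-140\right) 0 = 0$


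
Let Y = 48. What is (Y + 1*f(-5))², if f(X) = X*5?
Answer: 529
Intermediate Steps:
f(X) = 5*X
(Y + 1*f(-5))² = (48 + 1*(5*(-5)))² = (48 + 1*(-25))² = (48 - 25)² = 23² = 529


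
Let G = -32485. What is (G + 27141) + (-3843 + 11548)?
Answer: 2361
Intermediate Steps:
(G + 27141) + (-3843 + 11548) = (-32485 + 27141) + (-3843 + 11548) = -5344 + 7705 = 2361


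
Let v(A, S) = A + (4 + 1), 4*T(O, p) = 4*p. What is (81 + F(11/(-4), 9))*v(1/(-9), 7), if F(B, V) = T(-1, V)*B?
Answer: 275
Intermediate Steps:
T(O, p) = p (T(O, p) = (4*p)/4 = p)
F(B, V) = B*V (F(B, V) = V*B = B*V)
v(A, S) = 5 + A (v(A, S) = A + 5 = 5 + A)
(81 + F(11/(-4), 9))*v(1/(-9), 7) = (81 + (11/(-4))*9)*(5 + 1/(-9)) = (81 + (11*(-1/4))*9)*(5 - 1/9) = (81 - 11/4*9)*(44/9) = (81 - 99/4)*(44/9) = (225/4)*(44/9) = 275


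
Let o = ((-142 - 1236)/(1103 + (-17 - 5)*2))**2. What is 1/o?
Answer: 1121481/1898884 ≈ 0.59060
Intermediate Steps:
o = 1898884/1121481 (o = (-1378/(1103 - 22*2))**2 = (-1378/(1103 - 44))**2 = (-1378/1059)**2 = 1898884/1121481 ≈ 1.6932)
1/o = 1/(1898884/1121481) = 1121481/1898884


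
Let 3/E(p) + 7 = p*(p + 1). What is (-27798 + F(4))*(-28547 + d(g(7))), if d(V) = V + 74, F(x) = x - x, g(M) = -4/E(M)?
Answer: 793308590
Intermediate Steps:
E(p) = 3/(-7 + p*(1 + p)) (E(p) = 3/(-7 + p*(p + 1)) = 3/(-7 + p*(1 + p)))
g(M) = 28/3 - 4*M/3 - 4*M²/3 (g(M) = -(-28/3 + 4*M/3 + 4*M²/3) = -4*(-7/3 + M/3 + M²/3) = 28/3 - 4*M/3 - 4*M²/3)
F(x) = 0
d(V) = 74 + V
(-27798 + F(4))*(-28547 + d(g(7))) = (-27798 + 0)*(-28547 + (74 + (28/3 - 4/3*7 - 4/3*7²))) = -27798*(-28547 + (74 + (28/3 - 28/3 - 4/3*49))) = -27798*(-28547 + (74 + (28/3 - 28/3 - 196/3))) = -27798*(-28547 + (74 - 196/3)) = -27798*(-28547 + 26/3) = -27798*(-85615/3) = 793308590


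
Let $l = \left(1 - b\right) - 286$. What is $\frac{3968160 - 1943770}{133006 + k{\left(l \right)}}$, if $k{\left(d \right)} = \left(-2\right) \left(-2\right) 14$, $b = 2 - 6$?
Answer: $\frac{1012195}{66531} \approx 15.214$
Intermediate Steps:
$b = -4$
$l = -281$ ($l = \left(1 - -4\right) - 286 = \left(1 + 4\right) - 286 = 5 - 286 = -281$)
$k{\left(d \right)} = 56$ ($k{\left(d \right)} = 4 \cdot 14 = 56$)
$\frac{3968160 - 1943770}{133006 + k{\left(l \right)}} = \frac{3968160 - 1943770}{133006 + 56} = \frac{2024390}{133062} = 2024390 \cdot \frac{1}{133062} = \frac{1012195}{66531}$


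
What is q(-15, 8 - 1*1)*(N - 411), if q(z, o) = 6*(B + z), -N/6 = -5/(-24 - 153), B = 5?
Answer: 1455540/59 ≈ 24670.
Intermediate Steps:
N = -10/59 (N = -(-30)/(-24 - 153) = -(-30)/(-177) = -(-30)*(-1)/177 = -6*5/177 = -10/59 ≈ -0.16949)
q(z, o) = 30 + 6*z (q(z, o) = 6*(5 + z) = 30 + 6*z)
q(-15, 8 - 1*1)*(N - 411) = (30 + 6*(-15))*(-10/59 - 411) = (30 - 90)*(-24259/59) = -60*(-24259/59) = 1455540/59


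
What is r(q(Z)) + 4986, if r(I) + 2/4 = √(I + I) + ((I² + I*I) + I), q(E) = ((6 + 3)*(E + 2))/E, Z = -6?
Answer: 10127/2 + 2*√3 ≈ 5067.0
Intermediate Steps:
q(E) = (18 + 9*E)/E (q(E) = (9*(2 + E))/E = (18 + 9*E)/E)
r(I) = -½ + I + 2*I² + √2*√I (r(I) = -½ + (√(I + I) + ((I² + I*I) + I)) = -½ + (√(2*I) + ((I² + I²) + I)) = -½ + (√2*√I + (2*I² + I)) = -½ + (√2*√I + (I + 2*I²)) = -½ + (I + 2*I² + √2*√I) = -½ + I + 2*I² + √2*√I)
r(q(Z)) + 4986 = (-½ + (9 + 18/(-6)) + 2*(9 + 18/(-6))² + √2*√(9 + 18/(-6))) + 4986 = (-½ + (9 + 18*(-⅙)) + 2*(9 + 18*(-⅙))² + √2*√(9 + 18*(-⅙))) + 4986 = (-½ + (9 - 3) + 2*(9 - 3)² + √2*√(9 - 3)) + 4986 = (-½ + 6 + 2*6² + √2*√6) + 4986 = (-½ + 6 + 2*36 + 2*√3) + 4986 = (-½ + 6 + 72 + 2*√3) + 4986 = (155/2 + 2*√3) + 4986 = 10127/2 + 2*√3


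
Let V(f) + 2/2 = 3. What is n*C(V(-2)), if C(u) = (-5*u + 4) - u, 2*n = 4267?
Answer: -17068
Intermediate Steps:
n = 4267/2 (n = (½)*4267 = 4267/2 ≈ 2133.5)
V(f) = 2 (V(f) = -1 + 3 = 2)
C(u) = 4 - 6*u (C(u) = (4 - 5*u) - u = 4 - 6*u)
n*C(V(-2)) = 4267*(4 - 6*2)/2 = 4267*(4 - 12)/2 = (4267/2)*(-8) = -17068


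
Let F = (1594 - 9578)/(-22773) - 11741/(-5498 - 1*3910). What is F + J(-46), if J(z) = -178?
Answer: -4199302343/23805376 ≈ -176.40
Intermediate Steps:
F = 38054585/23805376 (F = -7984*(-1/22773) - 11741/(-5498 - 3910) = 7984/22773 - 11741/(-9408) = 7984/22773 - 11741*(-1/9408) = 7984/22773 + 11741/9408 = 38054585/23805376 ≈ 1.5986)
F + J(-46) = 38054585/23805376 - 178 = -4199302343/23805376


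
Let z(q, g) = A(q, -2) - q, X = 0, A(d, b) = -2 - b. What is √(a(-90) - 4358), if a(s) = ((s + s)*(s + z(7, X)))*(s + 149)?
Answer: √1025782 ≈ 1012.8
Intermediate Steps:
z(q, g) = -q (z(q, g) = (-2 - 1*(-2)) - q = (-2 + 2) - q = 0 - q = -q)
a(s) = 2*s*(-7 + s)*(149 + s) (a(s) = ((s + s)*(s - 1*7))*(s + 149) = ((2*s)*(s - 7))*(149 + s) = ((2*s)*(-7 + s))*(149 + s) = (2*s*(-7 + s))*(149 + s) = 2*s*(-7 + s)*(149 + s))
√(a(-90) - 4358) = √(2*(-90)*(-1043 + (-90)² + 142*(-90)) - 4358) = √(2*(-90)*(-1043 + 8100 - 12780) - 4358) = √(2*(-90)*(-5723) - 4358) = √(1030140 - 4358) = √1025782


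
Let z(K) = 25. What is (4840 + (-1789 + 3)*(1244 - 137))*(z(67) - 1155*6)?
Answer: 13618469110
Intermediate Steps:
(4840 + (-1789 + 3)*(1244 - 137))*(z(67) - 1155*6) = (4840 + (-1789 + 3)*(1244 - 137))*(25 - 1155*6) = (4840 - 1786*1107)*(25 - 6930) = (4840 - 1977102)*(-6905) = -1972262*(-6905) = 13618469110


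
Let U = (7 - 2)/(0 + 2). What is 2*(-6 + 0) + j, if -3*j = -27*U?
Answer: 21/2 ≈ 10.500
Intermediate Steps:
U = 5/2 ≈ 2.5000
j = 45/2 (j = -(-9)*5/2 = -⅓*(-135/2) = 45/2 ≈ 22.500)
2*(-6 + 0) + j = 2*(-6 + 0) + 45/2 = 2*(-6) + 45/2 = -12 + 45/2 = 21/2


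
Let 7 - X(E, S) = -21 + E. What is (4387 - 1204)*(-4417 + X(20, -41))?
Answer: -14033847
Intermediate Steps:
X(E, S) = 28 - E (X(E, S) = 7 - (-21 + E) = 7 + (21 - E) = 28 - E)
(4387 - 1204)*(-4417 + X(20, -41)) = (4387 - 1204)*(-4417 + (28 - 1*20)) = 3183*(-4417 + (28 - 20)) = 3183*(-4417 + 8) = 3183*(-4409) = -14033847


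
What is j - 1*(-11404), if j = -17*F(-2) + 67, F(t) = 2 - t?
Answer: 11403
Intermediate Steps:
j = -1 (j = -17*(2 - 1*(-2)) + 67 = -17*(2 + 2) + 67 = -17*4 + 67 = -68 + 67 = -1)
j - 1*(-11404) = -1 - 1*(-11404) = -1 + 11404 = 11403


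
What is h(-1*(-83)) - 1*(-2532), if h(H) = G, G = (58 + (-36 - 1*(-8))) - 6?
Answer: 2556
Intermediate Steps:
G = 24 (G = (58 + (-36 + 8)) - 6 = (58 - 28) - 6 = 30 - 6 = 24)
h(H) = 24
h(-1*(-83)) - 1*(-2532) = 24 - 1*(-2532) = 24 + 2532 = 2556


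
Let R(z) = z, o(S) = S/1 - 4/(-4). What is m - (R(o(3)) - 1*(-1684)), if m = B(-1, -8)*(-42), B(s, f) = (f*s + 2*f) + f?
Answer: -1016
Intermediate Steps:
o(S) = 1 + S (o(S) = S*1 - 4*(-¼) = S + 1 = 1 + S)
B(s, f) = 3*f + f*s (B(s, f) = (2*f + f*s) + f = 3*f + f*s)
m = 672 (m = -8*(3 - 1)*(-42) = -8*2*(-42) = -16*(-42) = 672)
m - (R(o(3)) - 1*(-1684)) = 672 - ((1 + 3) - 1*(-1684)) = 672 - (4 + 1684) = 672 - 1*1688 = 672 - 1688 = -1016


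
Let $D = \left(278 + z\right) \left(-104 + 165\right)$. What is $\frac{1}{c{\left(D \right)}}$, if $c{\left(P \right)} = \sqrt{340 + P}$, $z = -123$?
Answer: $\frac{\sqrt{9795}}{9795} \approx 0.010104$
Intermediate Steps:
$D = 9455$ ($D = \left(278 - 123\right) \left(-104 + 165\right) = 155 \cdot 61 = 9455$)
$\frac{1}{c{\left(D \right)}} = \frac{1}{\sqrt{340 + 9455}} = \frac{1}{\sqrt{9795}} = \frac{\sqrt{9795}}{9795}$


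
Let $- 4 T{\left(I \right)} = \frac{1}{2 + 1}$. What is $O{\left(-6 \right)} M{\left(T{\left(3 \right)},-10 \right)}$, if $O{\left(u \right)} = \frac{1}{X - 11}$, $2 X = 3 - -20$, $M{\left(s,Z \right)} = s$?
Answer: $- \frac{1}{6} \approx -0.16667$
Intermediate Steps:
$T{\left(I \right)} = - \frac{1}{12}$ ($T{\left(I \right)} = - \frac{1}{4 \left(2 + 1\right)} = - \frac{1}{4 \cdot 3} = \left(- \frac{1}{4}\right) \frac{1}{3} = - \frac{1}{12}$)
$X = \frac{23}{2}$ ($X = \frac{3 - -20}{2} = \frac{3 + 20}{2} = \frac{1}{2} \cdot 23 = \frac{23}{2} \approx 11.5$)
$O{\left(u \right)} = 2$ ($O{\left(u \right)} = \frac{1}{\frac{23}{2} - 11} = \frac{1}{\frac{1}{2}} = 2$)
$O{\left(-6 \right)} M{\left(T{\left(3 \right)},-10 \right)} = 2 \left(- \frac{1}{12}\right) = - \frac{1}{6}$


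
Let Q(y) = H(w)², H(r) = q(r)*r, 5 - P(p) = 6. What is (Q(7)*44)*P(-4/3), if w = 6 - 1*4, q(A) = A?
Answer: -704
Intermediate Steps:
P(p) = -1 (P(p) = 5 - 1*6 = 5 - 6 = -1)
w = 2 (w = 6 - 4 = 2)
H(r) = r² (H(r) = r*r = r²)
Q(y) = 16 (Q(y) = (2²)² = 4² = 16)
(Q(7)*44)*P(-4/3) = (16*44)*(-1) = 704*(-1) = -704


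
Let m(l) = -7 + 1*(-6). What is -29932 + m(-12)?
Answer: -29945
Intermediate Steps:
m(l) = -13 (m(l) = -7 - 6 = -13)
-29932 + m(-12) = -29932 - 13 = -29945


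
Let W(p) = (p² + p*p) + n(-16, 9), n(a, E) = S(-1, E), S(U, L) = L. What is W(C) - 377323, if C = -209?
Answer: -289952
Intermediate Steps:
n(a, E) = E
W(p) = 9 + 2*p² (W(p) = (p² + p*p) + 9 = (p² + p²) + 9 = 2*p² + 9 = 9 + 2*p²)
W(C) - 377323 = (9 + 2*(-209)²) - 377323 = (9 + 2*43681) - 377323 = (9 + 87362) - 377323 = 87371 - 377323 = -289952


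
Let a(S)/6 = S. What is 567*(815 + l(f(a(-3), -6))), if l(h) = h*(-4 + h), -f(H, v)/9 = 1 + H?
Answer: 13388004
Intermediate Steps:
a(S) = 6*S
f(H, v) = -9 - 9*H (f(H, v) = -9*(1 + H) = -9 - 9*H)
567*(815 + l(f(a(-3), -6))) = 567*(815 + (-9 - 54*(-3))*(-4 + (-9 - 54*(-3)))) = 567*(815 + (-9 - 9*(-18))*(-4 + (-9 - 9*(-18)))) = 567*(815 + (-9 + 162)*(-4 + (-9 + 162))) = 567*(815 + 153*(-4 + 153)) = 567*(815 + 153*149) = 567*(815 + 22797) = 567*23612 = 13388004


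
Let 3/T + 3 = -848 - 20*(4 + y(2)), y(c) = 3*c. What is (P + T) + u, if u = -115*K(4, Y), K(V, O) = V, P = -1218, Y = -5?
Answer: -1763581/1051 ≈ -1678.0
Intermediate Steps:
T = -3/1051 (T = 3/(-3 + (-848 - 20*(4 + 3*2))) = 3/(-3 + (-848 - 20*(4 + 6))) = 3/(-3 + (-848 - 20*10)) = 3/(-3 + (-848 - 200)) = 3/(-3 - 1048) = 3/(-1051) = 3*(-1/1051) = -3/1051 ≈ -0.0028544)
u = -460 (u = -115*4 = -460)
(P + T) + u = (-1218 - 3/1051) - 460 = -1280121/1051 - 460 = -1763581/1051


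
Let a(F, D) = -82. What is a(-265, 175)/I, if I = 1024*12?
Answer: -41/6144 ≈ -0.0066732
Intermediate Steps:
I = 12288
a(-265, 175)/I = -82/12288 = -82*1/12288 = -41/6144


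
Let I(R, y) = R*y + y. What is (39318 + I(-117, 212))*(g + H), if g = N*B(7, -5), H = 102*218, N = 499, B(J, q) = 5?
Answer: 364188706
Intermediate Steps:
I(R, y) = y + R*y
H = 22236
g = 2495 (g = 499*5 = 2495)
(39318 + I(-117, 212))*(g + H) = (39318 + 212*(1 - 117))*(2495 + 22236) = (39318 + 212*(-116))*24731 = (39318 - 24592)*24731 = 14726*24731 = 364188706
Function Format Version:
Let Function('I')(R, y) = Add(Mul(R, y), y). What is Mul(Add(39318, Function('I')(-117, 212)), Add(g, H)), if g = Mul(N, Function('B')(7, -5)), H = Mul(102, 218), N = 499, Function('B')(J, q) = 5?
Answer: 364188706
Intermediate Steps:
Function('I')(R, y) = Add(y, Mul(R, y))
H = 22236
g = 2495 (g = Mul(499, 5) = 2495)
Mul(Add(39318, Function('I')(-117, 212)), Add(g, H)) = Mul(Add(39318, Mul(212, Add(1, -117))), Add(2495, 22236)) = Mul(Add(39318, Mul(212, -116)), 24731) = Mul(Add(39318, -24592), 24731) = Mul(14726, 24731) = 364188706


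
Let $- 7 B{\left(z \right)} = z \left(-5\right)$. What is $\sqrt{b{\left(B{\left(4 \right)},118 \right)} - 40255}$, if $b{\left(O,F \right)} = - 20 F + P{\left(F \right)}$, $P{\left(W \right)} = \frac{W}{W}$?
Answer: $i \sqrt{42614} \approx 206.43 i$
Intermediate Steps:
$P{\left(W \right)} = 1$
$B{\left(z \right)} = \frac{5 z}{7}$ ($B{\left(z \right)} = - \frac{z \left(-5\right)}{7} = - \frac{\left(-5\right) z}{7} = \frac{5 z}{7}$)
$b{\left(O,F \right)} = 1 - 20 F$ ($b{\left(O,F \right)} = - 20 F + 1 = 1 - 20 F$)
$\sqrt{b{\left(B{\left(4 \right)},118 \right)} - 40255} = \sqrt{\left(1 - 2360\right) - 40255} = \sqrt{-2359 - 40255} = \sqrt{-42614} = i \sqrt{42614}$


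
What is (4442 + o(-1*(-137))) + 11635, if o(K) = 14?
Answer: 16091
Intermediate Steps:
(4442 + o(-1*(-137))) + 11635 = (4442 + 14) + 11635 = 4456 + 11635 = 16091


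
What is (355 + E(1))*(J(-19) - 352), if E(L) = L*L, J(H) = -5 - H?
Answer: -120328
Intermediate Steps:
E(L) = L**2
(355 + E(1))*(J(-19) - 352) = (355 + 1**2)*((-5 - 1*(-19)) - 352) = (355 + 1)*((-5 + 19) - 352) = 356*(14 - 352) = 356*(-338) = -120328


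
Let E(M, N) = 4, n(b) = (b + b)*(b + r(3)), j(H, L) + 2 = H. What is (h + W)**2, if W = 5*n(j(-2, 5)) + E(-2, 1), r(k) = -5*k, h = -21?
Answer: 552049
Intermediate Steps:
j(H, L) = -2 + H
n(b) = 2*b*(-15 + b) (n(b) = (b + b)*(b - 5*3) = (2*b)*(b - 15) = (2*b)*(-15 + b) = 2*b*(-15 + b))
W = 764 (W = 5*(2*(-2 - 2)*(-15 + (-2 - 2))) + 4 = 5*(2*(-4)*(-15 - 4)) + 4 = 5*(2*(-4)*(-19)) + 4 = 5*152 + 4 = 760 + 4 = 764)
(h + W)**2 = (-21 + 764)**2 = 743**2 = 552049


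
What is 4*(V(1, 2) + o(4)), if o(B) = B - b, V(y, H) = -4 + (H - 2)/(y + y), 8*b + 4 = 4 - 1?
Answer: ½ ≈ 0.50000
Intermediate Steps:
b = -⅛ (b = -½ + (4 - 1)/8 = -½ + (⅛)*3 = -½ + 3/8 = -⅛ ≈ -0.12500)
V(y, H) = -4 + (-2 + H)/(2*y) (V(y, H) = -4 + (-2 + H)/((2*y)) = -4 + (-2 + H)*(1/(2*y)) = -4 + (-2 + H)/(2*y))
o(B) = ⅛ + B (o(B) = B - 1*(-⅛) = B + ⅛ = ⅛ + B)
4*(V(1, 2) + o(4)) = 4*((½)*(-2 + 2 - 8*1)/1 + (⅛ + 4)) = 4*((½)*1*(-2 + 2 - 8) + 33/8) = 4*((½)*1*(-8) + 33/8) = 4*(-4 + 33/8) = 4*(⅛) = ½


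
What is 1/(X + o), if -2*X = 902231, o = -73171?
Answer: -2/1048573 ≈ -1.9074e-6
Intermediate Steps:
X = -902231/2 (X = -1/2*902231 = -902231/2 ≈ -4.5112e+5)
1/(X + o) = 1/(-902231/2 - 73171) = 1/(-1048573/2) = -2/1048573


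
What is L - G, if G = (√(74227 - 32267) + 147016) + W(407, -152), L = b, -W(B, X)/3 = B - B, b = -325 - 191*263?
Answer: -197574 - 2*√10490 ≈ -1.9778e+5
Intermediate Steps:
b = -50558 (b = -325 - 50233 = -50558)
W(B, X) = 0 (W(B, X) = -3*(B - B) = -3*0 = 0)
L = -50558
G = 147016 + 2*√10490 (G = (√(74227 - 32267) + 147016) + 0 = (√41960 + 147016) + 0 = (2*√10490 + 147016) + 0 = (147016 + 2*√10490) + 0 = 147016 + 2*√10490 ≈ 1.4722e+5)
L - G = -50558 - (147016 + 2*√10490) = -50558 + (-147016 - 2*√10490) = -197574 - 2*√10490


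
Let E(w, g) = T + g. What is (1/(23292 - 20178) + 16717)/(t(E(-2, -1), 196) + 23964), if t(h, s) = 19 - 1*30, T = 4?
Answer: 52056739/74589642 ≈ 0.69791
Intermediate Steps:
E(w, g) = 4 + g
t(h, s) = -11 (t(h, s) = 19 - 30 = -11)
(1/(23292 - 20178) + 16717)/(t(E(-2, -1), 196) + 23964) = (1/(23292 - 20178) + 16717)/(-11 + 23964) = (1/3114 + 16717)/23953 = (1/3114 + 16717)*(1/23953) = (52056739/3114)*(1/23953) = 52056739/74589642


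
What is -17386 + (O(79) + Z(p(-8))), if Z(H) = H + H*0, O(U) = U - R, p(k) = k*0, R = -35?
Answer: -17272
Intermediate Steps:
p(k) = 0
O(U) = 35 + U (O(U) = U - 1*(-35) = U + 35 = 35 + U)
Z(H) = H (Z(H) = H + 0 = H)
-17386 + (O(79) + Z(p(-8))) = -17386 + ((35 + 79) + 0) = -17386 + (114 + 0) = -17386 + 114 = -17272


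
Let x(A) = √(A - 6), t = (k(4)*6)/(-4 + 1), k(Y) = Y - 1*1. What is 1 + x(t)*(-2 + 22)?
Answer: 1 + 40*I*√3 ≈ 1.0 + 69.282*I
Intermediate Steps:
k(Y) = -1 + Y (k(Y) = Y - 1 = -1 + Y)
t = -6 (t = ((-1 + 4)*6)/(-4 + 1) = (3*6)/(-3) = 18*(-⅓) = -6)
x(A) = √(-6 + A)
1 + x(t)*(-2 + 22) = 1 + √(-6 - 6)*(-2 + 22) = 1 + √(-12)*20 = 1 + (2*I*√3)*20 = 1 + 40*I*√3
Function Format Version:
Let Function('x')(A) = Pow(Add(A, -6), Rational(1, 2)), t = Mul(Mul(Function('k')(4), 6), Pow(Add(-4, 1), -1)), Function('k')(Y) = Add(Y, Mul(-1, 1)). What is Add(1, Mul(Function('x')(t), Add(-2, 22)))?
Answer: Add(1, Mul(40, I, Pow(3, Rational(1, 2)))) ≈ Add(1.0000, Mul(69.282, I))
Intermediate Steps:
Function('k')(Y) = Add(-1, Y) (Function('k')(Y) = Add(Y, -1) = Add(-1, Y))
t = -6 (t = Mul(Mul(Add(-1, 4), 6), Pow(Add(-4, 1), -1)) = Mul(Mul(3, 6), Pow(-3, -1)) = Mul(18, Rational(-1, 3)) = -6)
Function('x')(A) = Pow(Add(-6, A), Rational(1, 2))
Add(1, Mul(Function('x')(t), Add(-2, 22))) = Add(1, Mul(Pow(Add(-6, -6), Rational(1, 2)), Add(-2, 22))) = Add(1, Mul(Pow(-12, Rational(1, 2)), 20)) = Add(1, Mul(Mul(2, I, Pow(3, Rational(1, 2))), 20)) = Add(1, Mul(40, I, Pow(3, Rational(1, 2))))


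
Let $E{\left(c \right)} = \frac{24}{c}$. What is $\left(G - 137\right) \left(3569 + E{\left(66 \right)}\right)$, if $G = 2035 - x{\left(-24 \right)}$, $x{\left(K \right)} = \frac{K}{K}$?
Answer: $\frac{74481911}{11} \approx 6.7711 \cdot 10^{6}$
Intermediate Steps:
$x{\left(K \right)} = 1$
$G = 2034$ ($G = 2035 - 1 = 2034$)
$\left(G - 137\right) \left(3569 + E{\left(66 \right)}\right) = \left(2034 - 137\right) \left(3569 + \frac{24}{66}\right) = 1897 \left(3569 + 24 \cdot \frac{1}{66}\right) = 1897 \left(3569 + \frac{4}{11}\right) = 1897 \cdot \frac{39263}{11} = \frac{74481911}{11}$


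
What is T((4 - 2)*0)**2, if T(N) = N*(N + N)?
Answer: 0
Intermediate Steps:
T(N) = 2*N**2 (T(N) = N*(2*N) = 2*N**2)
T((4 - 2)*0)**2 = (2*((4 - 2)*0)**2)**2 = (2*(2*0)**2)**2 = (2*0**2)**2 = (2*0)**2 = 0**2 = 0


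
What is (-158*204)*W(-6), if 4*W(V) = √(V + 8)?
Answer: -8058*√2 ≈ -11396.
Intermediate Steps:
W(V) = √(8 + V)/4 (W(V) = √(V + 8)/4 = √(8 + V)/4)
(-158*204)*W(-6) = (-158*204)*(√(8 - 6)/4) = -8058*√2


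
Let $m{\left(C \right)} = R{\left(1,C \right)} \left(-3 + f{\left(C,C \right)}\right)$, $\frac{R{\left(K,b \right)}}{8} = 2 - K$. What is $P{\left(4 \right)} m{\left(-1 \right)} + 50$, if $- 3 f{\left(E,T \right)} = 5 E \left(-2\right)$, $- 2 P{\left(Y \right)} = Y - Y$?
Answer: $50$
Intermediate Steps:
$R{\left(K,b \right)} = 16 - 8 K$ ($R{\left(K,b \right)} = 8 \left(2 - K\right) = 16 - 8 K$)
$P{\left(Y \right)} = 0$ ($P{\left(Y \right)} = - \frac{Y - Y}{2} = \left(- \frac{1}{2}\right) 0 = 0$)
$f{\left(E,T \right)} = \frac{10 E}{3}$ ($f{\left(E,T \right)} = - \frac{5 E \left(-2\right)}{3} = - \frac{\left(-10\right) E}{3} = \frac{10 E}{3}$)
$m{\left(C \right)} = -24 + \frac{80 C}{3}$ ($m{\left(C \right)} = \left(16 - 8\right) \left(-3 + \frac{10 C}{3}\right) = 8 \left(-3 + \frac{10 C}{3}\right) = -24 + \frac{80 C}{3}$)
$P{\left(4 \right)} m{\left(-1 \right)} + 50 = 0 \left(-24 + \frac{80}{3} \left(-1\right)\right) + 50 = 0 \left(-24 - \frac{80}{3}\right) + 50 = 0 \left(- \frac{152}{3}\right) + 50 = 0 + 50 = 50$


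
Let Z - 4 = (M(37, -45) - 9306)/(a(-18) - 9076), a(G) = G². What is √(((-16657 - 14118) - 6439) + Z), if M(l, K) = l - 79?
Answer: I*√44532989221/1094 ≈ 192.9*I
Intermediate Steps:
M(l, K) = -79 + l
Z = 11089/2188 (Z = 4 + ((-79 + 37) - 9306)/((-18)² - 9076) = 4 + (-42 - 9306)/(324 - 9076) = 4 - 9348/(-8752) = 4 - 9348*(-1/8752) = 4 + 2337/2188 = 11089/2188 ≈ 5.0681)
√(((-16657 - 14118) - 6439) + Z) = √(((-16657 - 14118) - 6439) + 11089/2188) = √((-30775 - 6439) + 11089/2188) = √(-37214 + 11089/2188) = √(-81413143/2188) = I*√44532989221/1094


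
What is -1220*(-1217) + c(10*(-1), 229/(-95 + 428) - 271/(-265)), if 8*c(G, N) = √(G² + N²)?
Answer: 1484740 + √200374315921/352980 ≈ 1.4847e+6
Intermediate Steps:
c(G, N) = √(G² + N²)/8
-1220*(-1217) + c(10*(-1), 229/(-95 + 428) - 271/(-265)) = -1220*(-1217) + √((10*(-1))² + (229/(-95 + 428) - 271/(-265))²)/8 = 1484740 + √((-10)² + (229/333 - 271*(-1/265))²)/8 = 1484740 + √(100 + (229*(1/333) + 271/265)²)/8 = 1484740 + √(100 + (229/333 + 271/265)²)/8 = 1484740 + √(100 + (150928/88245)²)/8 = 1484740 + √(100 + 22779261184/7787180025)/8 = 1484740 + √(801497263684/7787180025)/8 = 1484740 + (2*√200374315921/88245)/8 = 1484740 + √200374315921/352980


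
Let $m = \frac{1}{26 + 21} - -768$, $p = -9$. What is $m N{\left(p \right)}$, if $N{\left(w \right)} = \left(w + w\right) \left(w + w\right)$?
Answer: $\frac{11695428}{47} \approx 2.4884 \cdot 10^{5}$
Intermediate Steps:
$N{\left(w \right)} = 4 w^{2}$ ($N{\left(w \right)} = 2 w 2 w = 4 w^{2}$)
$m = \frac{36097}{47}$ ($m = \frac{1}{47} + 768 = \frac{36097}{47} \approx 768.02$)
$m N{\left(p \right)} = \frac{36097 \cdot 4 \left(-9\right)^{2}}{47} = \frac{36097 \cdot 4 \cdot 81}{47} = \frac{36097}{47} \cdot 324 = \frac{11695428}{47}$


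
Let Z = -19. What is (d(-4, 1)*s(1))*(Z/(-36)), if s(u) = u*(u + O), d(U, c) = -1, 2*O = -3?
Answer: 19/72 ≈ 0.26389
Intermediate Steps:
O = -3/2 (O = (½)*(-3) = -3/2 ≈ -1.5000)
s(u) = u*(-3/2 + u) (s(u) = u*(u - 3/2) = u*(-3/2 + u))
(d(-4, 1)*s(1))*(Z/(-36)) = (-(-3 + 2*1)/2)*(-19/(-36)) = (-(-3 + 2)/2)*(-19*(-1/36)) = -(-1)/2*(19/36) = -1*(-½)*(19/36) = (½)*(19/36) = 19/72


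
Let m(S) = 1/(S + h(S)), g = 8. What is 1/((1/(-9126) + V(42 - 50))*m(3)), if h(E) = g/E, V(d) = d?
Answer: -51714/73009 ≈ -0.70832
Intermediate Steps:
h(E) = 8/E
m(S) = 1/(S + 8/S)
1/((1/(-9126) + V(42 - 50))*m(3)) = 1/((1/(-9126) + (42 - 50))*((3/(8 + 3²)))) = 1/((-1/9126 - 8)*((3/(8 + 9)))) = 1/((-73009/9126)*((3/17))) = -9126/(73009*(3*(1/17))) = -9126/(73009*3/17) = -9126/73009*17/3 = -51714/73009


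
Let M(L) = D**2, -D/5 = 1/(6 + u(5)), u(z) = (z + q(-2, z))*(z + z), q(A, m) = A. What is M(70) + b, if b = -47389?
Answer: -61416119/1296 ≈ -47389.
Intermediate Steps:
u(z) = 2*z*(-2 + z) (u(z) = (z - 2)*(z + z) = (-2 + z)*(2*z) = 2*z*(-2 + z))
D = -5/36 (D = -5/(6 + 2*5*(-2 + 5)) = -5/(6 + 2*5*3) = -5/(6 + 30) = -5/36 ≈ -0.13889)
M(L) = 25/1296 (M(L) = (-5/36)**2 = 25/1296)
M(70) + b = 25/1296 - 47389 = -61416119/1296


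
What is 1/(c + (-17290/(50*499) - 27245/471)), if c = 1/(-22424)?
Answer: -26351451480/1542562351961 ≈ -0.017083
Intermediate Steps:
c = -1/22424 ≈ -4.4595e-5
1/(c + (-17290/(50*499) - 27245/471)) = 1/(-1/22424 + (-17290/(50*499) - 27245/471)) = 1/(-1/22424 + (-17290/24950 - 27245*1/471)) = 1/(-1/22424 + (-17290*1/24950 - 27245/471)) = 1/(-1/22424 + (-1729/2495 - 27245/471)) = 1/(-1/22424 - 68790634/1175145) = 1/(-1542562351961/26351451480) = -26351451480/1542562351961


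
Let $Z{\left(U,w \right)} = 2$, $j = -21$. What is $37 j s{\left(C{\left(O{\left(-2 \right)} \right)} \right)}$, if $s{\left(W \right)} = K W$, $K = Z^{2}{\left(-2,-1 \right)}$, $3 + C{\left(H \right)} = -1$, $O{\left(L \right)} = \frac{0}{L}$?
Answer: $12432$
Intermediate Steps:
$O{\left(L \right)} = 0$
$C{\left(H \right)} = -4$ ($C{\left(H \right)} = -3 - 1 = -4$)
$K = 4$ ($K = 2^{2} = 4$)
$s{\left(W \right)} = 4 W$
$37 j s{\left(C{\left(O{\left(-2 \right)} \right)} \right)} = 37 \left(-21\right) 4 \left(-4\right) = \left(-777\right) \left(-16\right) = 12432$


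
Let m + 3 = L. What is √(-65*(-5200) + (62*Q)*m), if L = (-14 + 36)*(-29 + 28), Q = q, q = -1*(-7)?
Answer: 15*√1454 ≈ 571.97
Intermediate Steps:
q = 7
Q = 7
L = -22 (L = 22*(-1) = -22)
m = -25 (m = -3 - 22 = -25)
√(-65*(-5200) + (62*Q)*m) = √(-65*(-5200) + (62*7)*(-25)) = √(338000 + 434*(-25)) = √(338000 - 10850) = √327150 = 15*√1454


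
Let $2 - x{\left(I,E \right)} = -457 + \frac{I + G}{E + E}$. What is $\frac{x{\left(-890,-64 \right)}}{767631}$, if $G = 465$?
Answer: $\frac{58327}{98256768} \approx 0.00059362$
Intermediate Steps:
$x{\left(I,E \right)} = 459 - \frac{465 + I}{2 E}$ ($x{\left(I,E \right)} = 2 - \left(-457 + \frac{I + 465}{E + E}\right) = 2 - \left(-457 + \frac{465 + I}{2 E}\right) = 2 + \left(457 - \frac{465 + I}{2 E}\right) = 459 - \frac{465 + I}{2 E}$)
$\frac{x{\left(-890,-64 \right)}}{767631} = \frac{\frac{1}{2} \frac{1}{-64} \left(-465 - -890 + 918 \left(-64\right)\right)}{767631} = \frac{1}{2} \left(- \frac{1}{64}\right) \left(-465 + 890 - 58752\right) \frac{1}{767631} = \frac{1}{2} \left(- \frac{1}{64}\right) \left(-58327\right) \frac{1}{767631} = \frac{58327}{128} \cdot \frac{1}{767631} = \frac{58327}{98256768}$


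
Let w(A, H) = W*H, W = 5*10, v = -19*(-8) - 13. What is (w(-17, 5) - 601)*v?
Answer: -48789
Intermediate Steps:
v = 139 (v = 152 - 13 = 139)
W = 50
w(A, H) = 50*H
(w(-17, 5) - 601)*v = (50*5 - 601)*139 = (250 - 601)*139 = -351*139 = -48789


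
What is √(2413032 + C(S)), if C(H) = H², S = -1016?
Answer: 14*√17578 ≈ 1856.1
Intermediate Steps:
√(2413032 + C(S)) = √(2413032 + (-1016)²) = √(2413032 + 1032256) = √3445288 = 14*√17578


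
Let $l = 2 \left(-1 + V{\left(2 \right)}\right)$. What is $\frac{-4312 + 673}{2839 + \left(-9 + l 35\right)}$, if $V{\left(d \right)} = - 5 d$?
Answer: $- \frac{3639}{2060} \approx -1.7665$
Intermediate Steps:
$l = -22$ ($l = 2 \left(-1 - 10\right) = 2 \left(-11\right) = -22$)
$\frac{-4312 + 673}{2839 + \left(-9 + l 35\right)} = \frac{-4312 + 673}{2839 - 779} = - \frac{3639}{2839 - 779} = - \frac{3639}{2060}$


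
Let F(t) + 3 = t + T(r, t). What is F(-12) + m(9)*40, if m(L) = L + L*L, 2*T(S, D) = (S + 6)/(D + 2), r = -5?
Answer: 71699/20 ≈ 3584.9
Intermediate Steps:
T(S, D) = (6 + S)/(2*(2 + D)) (T(S, D) = ((S + 6)/(D + 2))/2 = ((6 + S)/(2 + D))/2 = (6 + S)/(2*(2 + D)))
F(t) = -3 + t + 1/(2*(2 + t)) (F(t) = -3 + (t + (6 - 5)/(2*(2 + t))) = -3 + (t + (½)*1/(2 + t)) = -3 + (t + 1/(2*(2 + t))) = -3 + t + 1/(2*(2 + t)))
m(L) = L + L²
F(-12) + m(9)*40 = (½ + (-3 - 12)*(2 - 12))/(2 - 12) + (9*(1 + 9))*40 = (½ - 15*(-10))/(-10) + (9*10)*40 = -(½ + 150)/10 + 90*40 = -⅒*301/2 + 3600 = -301/20 + 3600 = 71699/20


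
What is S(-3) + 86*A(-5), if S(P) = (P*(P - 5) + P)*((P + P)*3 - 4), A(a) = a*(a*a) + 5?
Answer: -10782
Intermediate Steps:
A(a) = 5 + a**3 (A(a) = a*a**2 + 5 = a**3 + 5 = 5 + a**3)
S(P) = (-4 + 6*P)*(P + P*(-5 + P)) (S(P) = (P*(-5 + P) + P)*((2*P)*3 - 4) = (P + P*(-5 + P))*(6*P - 4) = (P + P*(-5 + P))*(-4 + 6*P) = (-4 + 6*P)*(P + P*(-5 + P)))
S(-3) + 86*A(-5) = 2*(-3)*(8 - 14*(-3) + 3*(-3)**2) + 86*(5 + (-5)**3) = 2*(-3)*(8 + 42 + 3*9) + 86*(5 - 125) = 2*(-3)*(8 + 42 + 27) + 86*(-120) = 2*(-3)*77 - 10320 = -462 - 10320 = -10782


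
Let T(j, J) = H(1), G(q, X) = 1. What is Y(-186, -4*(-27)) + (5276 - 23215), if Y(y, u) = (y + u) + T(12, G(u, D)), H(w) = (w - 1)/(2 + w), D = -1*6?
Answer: -18017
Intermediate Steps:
D = -6
H(w) = (-1 + w)/(2 + w)
T(j, J) = 0 (T(j, J) = (-1 + 1)/(2 + 1) = 0/3 = (⅓)*0 = 0)
Y(y, u) = u + y (Y(y, u) = (y + u) + 0 = (u + y) + 0 = u + y)
Y(-186, -4*(-27)) + (5276 - 23215) = (-4*(-27) - 186) + (5276 - 23215) = (108 - 186) - 17939 = -78 - 17939 = -18017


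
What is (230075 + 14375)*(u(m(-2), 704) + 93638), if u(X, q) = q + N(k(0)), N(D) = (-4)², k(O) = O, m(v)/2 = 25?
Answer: 23065813100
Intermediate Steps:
m(v) = 50 (m(v) = 2*25 = 50)
N(D) = 16
u(X, q) = 16 + q (u(X, q) = q + 16 = 16 + q)
(230075 + 14375)*(u(m(-2), 704) + 93638) = (230075 + 14375)*((16 + 704) + 93638) = 244450*(720 + 93638) = 244450*94358 = 23065813100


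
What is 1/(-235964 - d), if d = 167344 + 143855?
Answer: -1/547163 ≈ -1.8276e-6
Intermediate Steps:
d = 311199
1/(-235964 - d) = 1/(-235964 - 1*311199) = 1/(-235964 - 311199) = 1/(-547163) = -1/547163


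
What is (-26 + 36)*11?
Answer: 110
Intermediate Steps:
(-26 + 36)*11 = 10*11 = 110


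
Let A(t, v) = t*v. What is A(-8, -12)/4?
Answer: 24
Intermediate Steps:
A(-8, -12)/4 = -8*(-12)/4 = 96*(1/4) = 24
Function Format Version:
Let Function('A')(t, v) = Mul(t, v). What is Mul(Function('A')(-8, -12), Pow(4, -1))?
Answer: 24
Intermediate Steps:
Mul(Function('A')(-8, -12), Pow(4, -1)) = Mul(Mul(-8, -12), Pow(4, -1)) = Mul(96, Rational(1, 4)) = 24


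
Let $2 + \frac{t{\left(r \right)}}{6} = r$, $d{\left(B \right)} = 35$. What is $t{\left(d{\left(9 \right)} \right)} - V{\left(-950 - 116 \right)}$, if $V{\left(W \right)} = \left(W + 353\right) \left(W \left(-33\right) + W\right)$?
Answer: $24322054$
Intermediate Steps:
$t{\left(r \right)} = -12 + 6 r$
$V{\left(W \right)} = - 32 W \left(353 + W\right)$ ($V{\left(W \right)} = \left(353 + W\right) \left(- 33 W + W\right) = \left(353 + W\right) \left(- 32 W\right) = - 32 W \left(353 + W\right)$)
$t{\left(d{\left(9 \right)} \right)} - V{\left(-950 - 116 \right)} = \left(-12 + 6 \cdot 35\right) - - 32 \left(-950 - 116\right) \left(353 - 1066\right) = \left(-12 + 210\right) - \left(-32\right) \left(-1066\right) \left(353 - 1066\right) = 198 - \left(-32\right) \left(-1066\right) \left(-713\right) = 198 - -24321856 = 198 + 24321856 = 24322054$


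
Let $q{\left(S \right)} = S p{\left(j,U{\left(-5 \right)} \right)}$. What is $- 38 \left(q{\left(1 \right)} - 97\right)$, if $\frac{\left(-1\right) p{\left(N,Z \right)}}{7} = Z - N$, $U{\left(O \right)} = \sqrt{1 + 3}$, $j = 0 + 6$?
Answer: $2622$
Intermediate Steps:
$j = 6$
$U{\left(O \right)} = 2$ ($U{\left(O \right)} = \sqrt{4} = 2$)
$p{\left(N,Z \right)} = - 7 Z + 7 N$ ($p{\left(N,Z \right)} = - 7 \left(Z - N\right) = - 7 Z + 7 N$)
$q{\left(S \right)} = 28 S$ ($q{\left(S \right)} = S \left(\left(-7\right) 2 + 7 \cdot 6\right) = S \left(-14 + 42\right) = S 28 = 28 S$)
$- 38 \left(q{\left(1 \right)} - 97\right) = - 38 \left(28 \cdot 1 - 97\right) = - 38 \left(28 - 97\right) = \left(-38\right) \left(-69\right) = 2622$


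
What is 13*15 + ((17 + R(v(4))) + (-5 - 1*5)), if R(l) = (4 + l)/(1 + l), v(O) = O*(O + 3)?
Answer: 5890/29 ≈ 203.10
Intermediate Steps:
v(O) = O*(3 + O)
R(l) = (4 + l)/(1 + l)
13*15 + ((17 + R(v(4))) + (-5 - 1*5)) = 13*15 + ((17 + (4 + 4*(3 + 4))/(1 + 4*(3 + 4))) + (-5 - 1*5)) = 195 + ((17 + (4 + 4*7)/(1 + 4*7)) + (-5 - 5)) = 195 + ((17 + (4 + 28)/(1 + 28)) - 10) = 195 + ((17 + 32/29) - 10) = 195 + (525/29 - 10) = 195 + 235/29 = 5890/29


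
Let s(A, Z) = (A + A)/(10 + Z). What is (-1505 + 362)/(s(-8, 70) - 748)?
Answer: 1905/1247 ≈ 1.5277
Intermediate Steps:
s(A, Z) = 2*A/(10 + Z) (s(A, Z) = (2*A)/(10 + Z) = 2*A/(10 + Z))
(-1505 + 362)/(s(-8, 70) - 748) = (-1505 + 362)/(2*(-8)/(10 + 70) - 748) = -1143/(2*(-8)/80 - 748) = -1143/(2*(-8)*(1/80) - 748) = -1143/(-⅕ - 748) = -1143/(-3741/5) = -1143*(-5/3741) = 1905/1247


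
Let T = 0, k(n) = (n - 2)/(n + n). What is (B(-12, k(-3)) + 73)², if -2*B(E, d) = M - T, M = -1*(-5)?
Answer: 19881/4 ≈ 4970.3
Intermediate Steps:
k(n) = (-2 + n)/(2*n) (k(n) = (-2 + n)/((2*n)) = (-2 + n)*(1/(2*n)) = (-2 + n)/(2*n))
M = 5
B(E, d) = -5/2 (B(E, d) = -(5 - 1*0)/2 = -(5 + 0)/2 = -½*5 = -5/2)
(B(-12, k(-3)) + 73)² = (-5/2 + 73)² = (141/2)² = 19881/4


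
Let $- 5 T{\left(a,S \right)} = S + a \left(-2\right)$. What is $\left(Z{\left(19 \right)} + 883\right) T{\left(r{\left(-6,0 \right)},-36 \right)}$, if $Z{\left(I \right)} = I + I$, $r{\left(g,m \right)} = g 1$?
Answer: $\frac{22104}{5} \approx 4420.8$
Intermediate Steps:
$r{\left(g,m \right)} = g$
$Z{\left(I \right)} = 2 I$
$T{\left(a,S \right)} = - \frac{S}{5} + \frac{2 a}{5}$ ($T{\left(a,S \right)} = - \frac{S + a \left(-2\right)}{5} = - \frac{S - 2 a}{5} = - \frac{S}{5} + \frac{2 a}{5}$)
$\left(Z{\left(19 \right)} + 883\right) T{\left(r{\left(-6,0 \right)},-36 \right)} = \left(2 \cdot 19 + 883\right) \left(\left(- \frac{1}{5}\right) \left(-36\right) + \frac{2}{5} \left(-6\right)\right) = \left(38 + 883\right) \left(\frac{36}{5} - \frac{12}{5}\right) = 921 \cdot \frac{24}{5} = \frac{22104}{5}$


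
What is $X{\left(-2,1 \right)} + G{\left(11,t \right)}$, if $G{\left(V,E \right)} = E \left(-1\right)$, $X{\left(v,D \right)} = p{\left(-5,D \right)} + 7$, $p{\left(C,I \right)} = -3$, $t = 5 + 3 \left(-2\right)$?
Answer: $5$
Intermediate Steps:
$t = -1$ ($t = 5 - 6 = -1$)
$X{\left(v,D \right)} = 4$ ($X{\left(v,D \right)} = -3 + 7 = 4$)
$G{\left(V,E \right)} = - E$
$X{\left(-2,1 \right)} + G{\left(11,t \right)} = 4 - -1 = 4 + 1 = 5$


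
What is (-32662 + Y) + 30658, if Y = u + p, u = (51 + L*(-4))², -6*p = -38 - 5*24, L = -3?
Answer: 5974/3 ≈ 1991.3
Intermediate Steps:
p = 79/3 (p = -(-38 - 5*24)/6 = -(-38 - 120)/6 = -⅙*(-158) = 79/3 ≈ 26.333)
u = 3969 (u = (51 - 3*(-4))² = (51 + 12)² = 63² = 3969)
Y = 11986/3 (Y = 3969 + 79/3 = 11986/3 ≈ 3995.3)
(-32662 + Y) + 30658 = (-32662 + 11986/3) + 30658 = -86000/3 + 30658 = 5974/3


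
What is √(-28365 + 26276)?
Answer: I*√2089 ≈ 45.706*I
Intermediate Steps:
√(-28365 + 26276) = √(-2089) = I*√2089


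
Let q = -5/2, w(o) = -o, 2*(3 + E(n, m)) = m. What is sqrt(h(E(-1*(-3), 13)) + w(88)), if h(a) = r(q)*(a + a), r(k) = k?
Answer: I*sqrt(422)/2 ≈ 10.271*I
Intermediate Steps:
E(n, m) = -3 + m/2
q = -5/2 (q = -5*1/2 = -5/2 ≈ -2.5000)
h(a) = -5*a (h(a) = -5*(a + a)/2 = -5*a)
sqrt(h(E(-1*(-3), 13)) + w(88)) = sqrt(-5*(-3 + (1/2)*13) - 1*88) = sqrt(-5*(-3 + 13/2) - 88) = sqrt(-5*7/2 - 88) = sqrt(-35/2 - 88) = sqrt(-211/2) = I*sqrt(422)/2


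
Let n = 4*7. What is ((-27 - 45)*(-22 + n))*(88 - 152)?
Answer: 27648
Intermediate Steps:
n = 28
((-27 - 45)*(-22 + n))*(88 - 152) = ((-27 - 45)*(-22 + 28))*(88 - 152) = -72*6*(-64) = -432*(-64) = 27648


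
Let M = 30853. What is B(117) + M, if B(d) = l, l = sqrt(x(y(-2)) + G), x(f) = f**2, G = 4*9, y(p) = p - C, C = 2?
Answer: 30853 + 2*sqrt(13) ≈ 30860.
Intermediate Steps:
y(p) = -2 + p (y(p) = p - 1*2 = p - 2 = -2 + p)
G = 36
l = 2*sqrt(13) (l = sqrt((-2 - 2)**2 + 36) = sqrt((-4)**2 + 36) = sqrt(16 + 36) = sqrt(52) = 2*sqrt(13) ≈ 7.2111)
B(d) = 2*sqrt(13)
B(117) + M = 2*sqrt(13) + 30853 = 30853 + 2*sqrt(13)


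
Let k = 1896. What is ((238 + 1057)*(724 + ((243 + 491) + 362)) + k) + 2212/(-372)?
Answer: 219367475/93 ≈ 2.3588e+6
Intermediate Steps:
((238 + 1057)*(724 + ((243 + 491) + 362)) + k) + 2212/(-372) = ((238 + 1057)*(724 + ((243 + 491) + 362)) + 1896) + 2212/(-372) = (1295*(724 + (734 + 362)) + 1896) + 2212*(-1/372) = (1295*(724 + 1096) + 1896) - 553/93 = (1295*1820 + 1896) - 553/93 = (2356900 + 1896) - 553/93 = 2358796 - 553/93 = 219367475/93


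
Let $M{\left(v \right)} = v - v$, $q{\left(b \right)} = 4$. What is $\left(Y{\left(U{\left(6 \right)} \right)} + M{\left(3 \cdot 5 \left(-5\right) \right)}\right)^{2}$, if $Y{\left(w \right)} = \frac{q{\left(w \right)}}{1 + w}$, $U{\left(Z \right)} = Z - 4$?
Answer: $\frac{16}{9} \approx 1.7778$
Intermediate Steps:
$U{\left(Z \right)} = -4 + Z$
$M{\left(v \right)} = 0$
$Y{\left(w \right)} = \frac{4}{1 + w}$ ($Y{\left(w \right)} = \frac{1}{1 + w} 4 = \frac{4}{1 + w}$)
$\left(Y{\left(U{\left(6 \right)} \right)} + M{\left(3 \cdot 5 \left(-5\right) \right)}\right)^{2} = \left(\frac{4}{1 + \left(-4 + 6\right)} + 0\right)^{2} = \left(\frac{4}{1 + 2} + 0\right)^{2} = \left(\frac{4}{3} + 0\right)^{2} = \left(\frac{4}{3}\right)^{2} = \frac{16}{9}$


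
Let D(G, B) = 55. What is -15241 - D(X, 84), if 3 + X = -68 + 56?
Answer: -15296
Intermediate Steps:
X = -15 (X = -3 + (-68 + 56) = -3 - 12 = -15)
-15241 - D(X, 84) = -15241 - 1*55 = -15241 - 55 = -15296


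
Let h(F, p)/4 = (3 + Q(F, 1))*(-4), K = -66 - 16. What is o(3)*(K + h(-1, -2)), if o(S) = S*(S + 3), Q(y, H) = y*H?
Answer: -2052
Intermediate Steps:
K = -82
Q(y, H) = H*y
o(S) = S*(3 + S)
h(F, p) = -48 - 16*F (h(F, p) = 4*((3 + 1*F)*(-4)) = 4*((3 + F)*(-4)) = 4*(-12 - 4*F) = -48 - 16*F)
o(3)*(K + h(-1, -2)) = (3*(3 + 3))*(-82 + (-48 - 16*(-1))) = (3*6)*(-82 + (-48 + 16)) = 18*(-82 - 32) = 18*(-114) = -2052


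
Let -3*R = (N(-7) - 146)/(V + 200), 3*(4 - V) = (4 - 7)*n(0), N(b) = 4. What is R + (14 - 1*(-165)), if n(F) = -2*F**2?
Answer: 54845/306 ≈ 179.23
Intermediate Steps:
V = 4 (V = 4 - (4 - 7)*(-2*0**2)/3 = 4 - (-1)*(-2*0) = 4 - (-1)*0 = 4 - 1/3*0 = 4 + 0 = 4)
R = 71/306 (R = -(4 - 146)/(3*(4 + 200)) = -(-142)/(3*204) = -1/3*(-71/102) = 71/306 ≈ 0.23203)
R + (14 - 1*(-165)) = 71/306 + (14 - 1*(-165)) = 71/306 + (14 + 165) = 71/306 + 179 = 54845/306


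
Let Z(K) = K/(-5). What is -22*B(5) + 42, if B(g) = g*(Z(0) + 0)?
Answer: 42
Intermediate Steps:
Z(K) = -K/5 (Z(K) = K*(-1/5) = -K/5)
B(g) = 0 (B(g) = g*(-1/5*0 + 0) = g*(0 + 0) = g*0 = 0)
-22*B(5) + 42 = -22*0 + 42 = 0 + 42 = 42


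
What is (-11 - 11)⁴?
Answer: 234256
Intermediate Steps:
(-11 - 11)⁴ = (-22)⁴ = 234256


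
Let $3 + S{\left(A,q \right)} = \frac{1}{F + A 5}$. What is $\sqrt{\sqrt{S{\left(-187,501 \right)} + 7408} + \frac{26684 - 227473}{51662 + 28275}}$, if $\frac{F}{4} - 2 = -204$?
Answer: $\frac{\sqrt{-288533226172653 + 65903180343 \sqrt{22496751102}}}{10717707} \approx 9.14$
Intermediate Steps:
$F = -808$ ($F = 8 + 4 \left(-204\right) = 8 - 816 = -808$)
$S{\left(A,q \right)} = -3 + \frac{1}{-808 + 5 A}$ ($S{\left(A,q \right)} = -3 + \frac{1}{-808 + A 5} = -3 + \frac{1}{-808 + 5 A}$)
$\sqrt{\sqrt{S{\left(-187,501 \right)} + 7408} + \frac{26684 - 227473}{51662 + 28275}} = \sqrt{\sqrt{\frac{5 \left(485 - -561\right)}{-808 + 5 \left(-187\right)} + 7408} + \frac{26684 - 227473}{51662 + 28275}} = \sqrt{\sqrt{\frac{5 \left(485 + 561\right)}{-808 - 935} + 7408} - \frac{200789}{79937}} = \sqrt{\sqrt{5 \frac{1}{-1743} \cdot 1046 + 7408} - \frac{200789}{79937}} = \sqrt{\sqrt{5 \left(- \frac{1}{1743}\right) 1046 + 7408} - \frac{200789}{79937}} = \sqrt{\sqrt{- \frac{5230}{1743} + 7408} - \frac{200789}{79937}} = \sqrt{\sqrt{\frac{12906914}{1743}} - \frac{200789}{79937}} = \sqrt{\frac{\sqrt{22496751102}}{1743} - \frac{200789}{79937}} = \sqrt{- \frac{200789}{79937} + \frac{\sqrt{22496751102}}{1743}}$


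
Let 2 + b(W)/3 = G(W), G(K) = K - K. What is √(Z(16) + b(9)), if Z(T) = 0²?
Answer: I*√6 ≈ 2.4495*I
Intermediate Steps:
Z(T) = 0
G(K) = 0
b(W) = -6 (b(W) = -6 + 3*0 = -6 + 0 = -6)
√(Z(16) + b(9)) = √(0 - 6) = √(-6) = I*√6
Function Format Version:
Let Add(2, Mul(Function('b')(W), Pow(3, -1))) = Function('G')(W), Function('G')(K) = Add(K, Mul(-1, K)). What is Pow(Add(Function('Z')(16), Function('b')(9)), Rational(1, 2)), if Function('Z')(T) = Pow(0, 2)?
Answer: Mul(I, Pow(6, Rational(1, 2))) ≈ Mul(2.4495, I)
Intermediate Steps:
Function('Z')(T) = 0
Function('G')(K) = 0
Function('b')(W) = -6 (Function('b')(W) = Add(-6, Mul(3, 0)) = Add(-6, 0) = -6)
Pow(Add(Function('Z')(16), Function('b')(9)), Rational(1, 2)) = Pow(Add(0, -6), Rational(1, 2)) = Pow(-6, Rational(1, 2)) = Mul(I, Pow(6, Rational(1, 2)))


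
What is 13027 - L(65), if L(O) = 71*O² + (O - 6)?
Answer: -287007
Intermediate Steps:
L(O) = -6 + O + 71*O² (L(O) = 71*O² + (-6 + O) = -6 + O + 71*O²)
13027 - L(65) = 13027 - (-6 + 65 + 71*65²) = 13027 - (-6 + 65 + 71*4225) = 13027 - (-6 + 65 + 299975) = 13027 - 1*300034 = 13027 - 300034 = -287007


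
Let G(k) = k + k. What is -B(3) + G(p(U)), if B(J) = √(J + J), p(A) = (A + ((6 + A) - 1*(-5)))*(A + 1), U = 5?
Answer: 252 - √6 ≈ 249.55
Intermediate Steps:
p(A) = (1 + A)*(11 + 2*A) (p(A) = (A + ((6 + A) + 5))*(1 + A) = (A + (11 + A))*(1 + A) = (11 + 2*A)*(1 + A) = (1 + A)*(11 + 2*A))
B(J) = √2*√J (B(J) = √(2*J) = √2*√J)
G(k) = 2*k
-B(3) + G(p(U)) = -√2*√3 + 2*(11 + 2*5² + 13*5) = -√6 + 2*(11 + 2*25 + 65) = -√6 + 2*(11 + 50 + 65) = -√6 + 2*126 = -√6 + 252 = 252 - √6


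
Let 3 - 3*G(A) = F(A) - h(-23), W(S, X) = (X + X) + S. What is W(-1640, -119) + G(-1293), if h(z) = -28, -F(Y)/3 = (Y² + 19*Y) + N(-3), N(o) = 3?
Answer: 4936196/3 ≈ 1.6454e+6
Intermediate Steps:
W(S, X) = S + 2*X (W(S, X) = 2*X + S = S + 2*X)
F(Y) = -9 - 57*Y - 3*Y² (F(Y) = -3*((Y² + 19*Y) + 3) = -3*(3 + Y² + 19*Y) = -9 - 57*Y - 3*Y²)
G(A) = -16/3 + A² + 19*A (G(A) = 1 - ((-9 - 57*A - 3*A²) - 1*(-28))/3 = 1 - ((-9 - 57*A - 3*A²) + 28)/3 = 1 - (19 - 57*A - 3*A²)/3 = 1 + (-19/3 + A² + 19*A) = -16/3 + A² + 19*A)
W(-1640, -119) + G(-1293) = (-1640 + 2*(-119)) + (-16/3 + (-1293)² + 19*(-1293)) = (-1640 - 238) + (-16/3 + 1671849 - 24567) = -1878 + 4941830/3 = 4936196/3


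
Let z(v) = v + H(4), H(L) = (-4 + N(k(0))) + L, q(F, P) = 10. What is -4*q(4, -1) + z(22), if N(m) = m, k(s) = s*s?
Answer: -18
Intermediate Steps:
k(s) = s²
H(L) = -4 + L (H(L) = (-4 + 0²) + L = (-4 + 0) + L = -4 + L)
z(v) = v (z(v) = v + (-4 + 4) = v + 0 = v)
-4*q(4, -1) + z(22) = -4*10 + 22 = -40 + 22 = -18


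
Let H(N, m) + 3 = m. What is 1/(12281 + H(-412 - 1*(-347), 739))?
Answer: 1/13017 ≈ 7.6823e-5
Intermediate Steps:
H(N, m) = -3 + m
1/(12281 + H(-412 - 1*(-347), 739)) = 1/(12281 + (-3 + 739)) = 1/(12281 + 736) = 1/13017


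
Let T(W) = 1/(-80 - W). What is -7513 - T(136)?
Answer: -1622807/216 ≈ -7513.0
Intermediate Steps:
-7513 - T(136) = -7513 - (-1)/(80 + 136) = -7513 - (-1)/216 = -7513 - 1*(-1/216) = -7513 + 1/216 = -1622807/216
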